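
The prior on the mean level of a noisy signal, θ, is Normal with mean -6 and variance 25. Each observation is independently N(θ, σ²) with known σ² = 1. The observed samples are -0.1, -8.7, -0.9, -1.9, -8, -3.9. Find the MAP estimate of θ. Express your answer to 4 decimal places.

θ̂_MAP = -3.9305

n = 6; x̄ = ((-0.1) + (-8.7) + (-0.9) + (-1.9) + (-8) + (-3.9))/6 = -23.5/6 = -47/12 ≈ -3.9167.
For a Normal prior and Normal likelihood with known variance, the posterior is Normal; its mode equals its mean, the precision-weighted average.
Prior precision 1/σ₀² = 1/25 = 0.04; data precision n/σ² = 6/1 = 6.
θ̂ = (0.04·(-6) + 6·(-47/12)) / (0.04 + 6) = (-23.74)/6.04 = -1187/302 ≈ -3.9305.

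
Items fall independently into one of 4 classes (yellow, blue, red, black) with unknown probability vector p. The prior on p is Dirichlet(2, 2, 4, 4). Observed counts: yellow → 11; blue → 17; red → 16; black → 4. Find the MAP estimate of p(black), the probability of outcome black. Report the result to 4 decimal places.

MAP estimate of p(black) = 0.1250

The posterior is Dirichlet(αᵢ + nᵢ) = Dirichlet(13, 19, 20, 8).
For a Dirichlet(a₁,…,a_K) with all aᵢ > 1, the mode has j-th component (aⱼ − 1)/(Σaᵢ − K).
Here Σaᵢ = 60 and K = 4, so p(black) = (8 − 1)/(60 − 4) = 7/56 ≈ 0.1250.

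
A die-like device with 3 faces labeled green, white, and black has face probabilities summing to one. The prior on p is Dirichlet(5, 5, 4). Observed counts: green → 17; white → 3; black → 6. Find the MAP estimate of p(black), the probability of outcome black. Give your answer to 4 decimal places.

The posterior is Dirichlet(αᵢ + nᵢ) = Dirichlet(22, 8, 10).
For a Dirichlet(a₁,…,a_K) with all aᵢ > 1, the mode has j-th component (aⱼ − 1)/(Σaᵢ − K).
Here Σaᵢ = 40 and K = 3, so p(black) = (10 − 1)/(40 − 3) = 9/37 ≈ 0.2432.

MAP estimate of p(black) = 0.2432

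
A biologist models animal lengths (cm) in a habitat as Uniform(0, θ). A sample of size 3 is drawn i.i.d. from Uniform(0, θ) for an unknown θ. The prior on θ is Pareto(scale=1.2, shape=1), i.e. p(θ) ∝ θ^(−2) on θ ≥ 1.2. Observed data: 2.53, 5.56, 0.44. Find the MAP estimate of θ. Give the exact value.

The Uniform(0, θ) likelihood is θ^(−n) for θ ≥ max(xᵢ), zero otherwise. Here max(xᵢ) = 5.56.
Posterior ∝ θ^(−2) · θ^(−3) = θ^(−5) on θ ≥ max(1.2, 5.56) = 5.56.
This density is strictly decreasing in θ, so the posterior mode lies at the lower boundary of the support.

θ̂_MAP = 5.56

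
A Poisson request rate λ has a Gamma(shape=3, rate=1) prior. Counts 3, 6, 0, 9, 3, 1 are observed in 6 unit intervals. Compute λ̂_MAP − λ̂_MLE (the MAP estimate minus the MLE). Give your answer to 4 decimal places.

MAP − MLE = -0.2381

Σxᵢ = 22. Posterior is Gamma(25, 7); MAP = (25−1)/7 = 24/7 ≈ 3.42857.
MLE = x̄ = 22/6 ≈ 3.66667.
Difference = 24/7 − 22/6 = -5/21 ≈ -0.2381.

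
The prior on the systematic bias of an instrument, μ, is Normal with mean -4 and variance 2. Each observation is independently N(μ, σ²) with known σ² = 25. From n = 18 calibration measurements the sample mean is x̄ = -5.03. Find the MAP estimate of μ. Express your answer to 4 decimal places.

μ̂_MAP = -4.6079

n = 18, x̄ = -5.03.
For a Normal prior and Normal likelihood with known variance, the posterior is Normal; its mode equals its mean, the precision-weighted average.
Prior precision 1/σ₀² = 1/2 = 0.5; data precision n/σ² = 18/25 = 0.72.
μ̂ = (0.5·(-4) + 0.72·(-5.03)) / (0.5 + 0.72) = (-5.6216)/1.22 = -7027/1525 ≈ -4.6079.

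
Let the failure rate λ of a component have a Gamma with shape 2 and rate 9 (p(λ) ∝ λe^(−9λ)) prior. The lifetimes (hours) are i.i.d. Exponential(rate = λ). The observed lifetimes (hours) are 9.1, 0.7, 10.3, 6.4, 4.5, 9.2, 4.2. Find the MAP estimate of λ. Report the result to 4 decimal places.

The Exponential(rate=λ) likelihood is ∝ λ^n e^(−λΣtᵢ). Here n = 7 and Σtᵢ = 9.1 + 0.7 + 10.3 + 6.4 + 4.5 + 9.2 + 4.2 = 44.4.
Posterior ∝ λe^(−9λ) · λ^7e^(−44.4λ) = λ^8e^(−53.4λ), i.e. Gamma(9, 53.4).
Mode = (a−1)/b = 8/53.4 ≈ 0.1498.

λ̂_MAP = 0.1498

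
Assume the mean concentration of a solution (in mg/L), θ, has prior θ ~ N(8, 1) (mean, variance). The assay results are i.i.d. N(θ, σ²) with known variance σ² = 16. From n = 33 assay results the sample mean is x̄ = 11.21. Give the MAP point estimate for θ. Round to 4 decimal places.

θ̂_MAP = 10.1618

n = 33, x̄ = 11.21.
For a Normal prior and Normal likelihood with known variance, the posterior is Normal; its mode equals its mean, the precision-weighted average.
Prior precision 1/σ₀² = 1/1 = 1; data precision n/σ² = 33/16 = 2.0625.
θ̂ = (1·8 + 2.0625·11.21) / (1 + 2.0625) = 31.120625/3.0625 = 49793/4900 ≈ 10.1618.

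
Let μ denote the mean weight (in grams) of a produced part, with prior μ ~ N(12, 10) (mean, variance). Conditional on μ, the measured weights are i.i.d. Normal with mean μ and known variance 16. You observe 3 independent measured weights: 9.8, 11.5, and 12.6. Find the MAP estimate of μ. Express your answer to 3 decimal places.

n = 3; x̄ = (9.8 + 11.5 + 12.6)/3 = 33.9/3 = 11.3.
For a Normal prior and Normal likelihood with known variance, the posterior is Normal; its mode equals its mean, the precision-weighted average.
Prior precision 1/σ₀² = 1/10 = 0.1; data precision n/σ² = 3/16 = 0.1875.
μ̂ = (0.1·12 + 0.1875·11.3) / (0.1 + 0.1875) = 3.31875/0.2875 = 531/46 ≈ 11.543.

μ̂_MAP = 11.543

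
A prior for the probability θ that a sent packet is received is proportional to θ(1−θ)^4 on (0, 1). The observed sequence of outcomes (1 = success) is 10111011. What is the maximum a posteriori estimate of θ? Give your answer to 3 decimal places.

θ̂_MAP = 0.538

The prior density ∝ θ(1−θ)^4 is the kernel of Beta(2, 5).
Data: 6 successes in 8 trials (from the sequence). The binomial likelihood contributes θ^6(1−θ)^2, so the posterior is Beta(2+6, 5+2) = Beta(8, 7).
For Beta(a, b) with a, b > 1 the mode is (a−1)/(a+b−2) = 7/13 ≈ 0.538.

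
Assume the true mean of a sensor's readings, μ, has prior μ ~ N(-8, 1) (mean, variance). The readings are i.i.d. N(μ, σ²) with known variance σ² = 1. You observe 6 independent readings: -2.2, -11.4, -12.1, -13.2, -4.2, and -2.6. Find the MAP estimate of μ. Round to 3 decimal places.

n = 6; x̄ = ((-2.2) + (-11.4) + (-12.1) + (-13.2) + (-4.2) + (-2.6))/6 = -45.7/6 = -457/60 ≈ -7.6167.
For a Normal prior and Normal likelihood with known variance, the posterior is Normal; its mode equals its mean, the precision-weighted average.
Prior precision 1/σ₀² = 1/1 = 1; data precision n/σ² = 6/1 = 6.
μ̂ = (1·(-8) + 6·(-457/60)) / (1 + 6) = (-53.7)/7 = -537/70 ≈ -7.671.

μ̂_MAP = -7.671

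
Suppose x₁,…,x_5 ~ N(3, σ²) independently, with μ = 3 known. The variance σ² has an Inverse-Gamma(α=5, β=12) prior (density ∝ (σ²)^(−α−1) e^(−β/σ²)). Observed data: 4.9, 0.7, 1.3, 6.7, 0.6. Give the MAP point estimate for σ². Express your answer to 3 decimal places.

σ̂²_MAP = 3.249

Sum of squared deviations about the known mean: SS = (4.9−3)² + (0.7−3)² + (1.3−3)² + (6.7−3)² + (0.6−3)² = 31.24.
The Normal likelihood contributes (σ²)^(−n/2) exp(−SS/(2σ²)), so the posterior is Inverse-Gamma(α + n/2, β + SS/2) = Inverse-Gamma(7.5, 27.62).
The mode of Inverse-Gamma(a, b) is b/(a+1) = 27.62/8.5 ≈ 3.249.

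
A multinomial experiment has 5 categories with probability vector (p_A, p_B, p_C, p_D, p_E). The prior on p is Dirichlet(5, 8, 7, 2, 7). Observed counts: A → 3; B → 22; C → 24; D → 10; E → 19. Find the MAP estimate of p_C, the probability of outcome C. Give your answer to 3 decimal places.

MAP estimate of p_C = 0.294

The posterior is Dirichlet(αᵢ + nᵢ) = Dirichlet(8, 30, 31, 12, 26).
For a Dirichlet(a₁,…,a_K) with all aᵢ > 1, the mode has j-th component (aⱼ − 1)/(Σaᵢ − K).
Here Σaᵢ = 107 and K = 5, so p_C = (31 − 1)/(107 − 5) = 30/102 ≈ 0.294.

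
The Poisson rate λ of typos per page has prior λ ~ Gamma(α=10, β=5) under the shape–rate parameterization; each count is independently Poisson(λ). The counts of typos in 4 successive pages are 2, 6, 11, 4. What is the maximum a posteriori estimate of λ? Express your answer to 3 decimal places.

Σxᵢ = 2+6+11+4 = 23, with n = 4.
Posterior ∝ λ^9e^(−5λ) · λ^23e^(−4λ) = λ^32e^(−9λ), i.e. Gamma(shape=33, rate=9).
The mode of a Gamma(a, b) with a ≥ 1 (shape–rate) is (a−1)/b = 32/9 ≈ 3.556.

λ̂_MAP = 3.556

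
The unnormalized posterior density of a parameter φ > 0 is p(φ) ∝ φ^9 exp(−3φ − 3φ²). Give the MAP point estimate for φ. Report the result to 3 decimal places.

ℓ'(φ) = 9/φ − 3 − 6φ. Setting this to zero and multiplying by φ: 6φ² + 3φ − 9 = 0.
φ = (−3 + √(3² + 4·6·9)) / (2·6) = (−3 + √225) / 12 = (−3 + 15)/12 = 1.
ℓ''(φ) = −9/φ² − 6 < 0, confirming a maximum.

φ̂_MAP = 1.000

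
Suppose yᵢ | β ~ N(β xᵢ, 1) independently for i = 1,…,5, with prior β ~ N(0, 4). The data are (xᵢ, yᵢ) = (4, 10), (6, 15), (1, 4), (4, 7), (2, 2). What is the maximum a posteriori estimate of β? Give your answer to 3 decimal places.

β̂_MAP = 2.266

log p(β | y) = −Σ(yᵢ − βxᵢ)²/(2·1) − β²/(2·4) + const.
Setting the derivative to zero: Σxᵢ(yᵢ − βxᵢ)/1 − β/4 = 0, so β = Σxᵢyᵢ / (Σxᵢ² + σ²/τ²).
Σxᵢyᵢ = 4·10 + 6·15 + 1·4 + 4·7 + 2·2 = 166; Σxᵢ² = 73; σ²/τ² = 0.25.
β̂_MAP = 166 / (73 + 0.25) = 166/73.25 ≈ 2.266.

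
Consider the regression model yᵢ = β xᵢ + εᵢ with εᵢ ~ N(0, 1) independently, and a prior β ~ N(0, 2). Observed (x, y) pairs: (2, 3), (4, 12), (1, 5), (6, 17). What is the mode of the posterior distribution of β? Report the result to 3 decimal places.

log p(β | y) = −Σ(yᵢ − βxᵢ)²/(2·1) − β²/(2·2) + const.
Setting the derivative to zero: Σxᵢ(yᵢ − βxᵢ)/1 − β/2 = 0, so β = Σxᵢyᵢ / (Σxᵢ² + σ²/τ²).
Σxᵢyᵢ = 2·3 + 4·12 + 1·5 + 6·17 = 161; Σxᵢ² = 57; σ²/τ² = 0.5.
β̂_MAP = 161 / (57 + 0.5) = 161/57.5 ≈ 2.800.

β̂_MAP = 2.800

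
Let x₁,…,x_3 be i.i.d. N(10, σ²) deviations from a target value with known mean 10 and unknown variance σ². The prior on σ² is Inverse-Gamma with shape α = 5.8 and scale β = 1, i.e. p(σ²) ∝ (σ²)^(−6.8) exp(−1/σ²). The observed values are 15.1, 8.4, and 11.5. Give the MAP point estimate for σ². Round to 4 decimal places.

Sum of squared deviations about the known mean: SS = (15.1−10)² + (8.4−10)² + (11.5−10)² = 30.82.
The Normal likelihood contributes (σ²)^(−n/2) exp(−SS/(2σ²)), so the posterior is Inverse-Gamma(α + n/2, β + SS/2) = Inverse-Gamma(7.3, 16.41).
The mode of Inverse-Gamma(a, b) is b/(a+1) = 16.41/8.3 ≈ 1.9771.

σ̂²_MAP = 1.9771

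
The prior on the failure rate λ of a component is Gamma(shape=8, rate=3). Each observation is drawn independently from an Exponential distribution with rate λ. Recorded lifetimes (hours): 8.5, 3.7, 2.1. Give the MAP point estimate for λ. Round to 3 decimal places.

λ̂_MAP = 0.578

The Exponential(rate=λ) likelihood is ∝ λ^n e^(−λΣtᵢ). Here n = 3 and Σtᵢ = 8.5 + 3.7 + 2.1 = 14.3.
Posterior ∝ λ^7e^(−3λ) · λ^3e^(−14.3λ) = λ^10e^(−17.3λ), i.e. Gamma(11, 17.3).
Mode = (a−1)/b = 10/17.3 ≈ 0.578.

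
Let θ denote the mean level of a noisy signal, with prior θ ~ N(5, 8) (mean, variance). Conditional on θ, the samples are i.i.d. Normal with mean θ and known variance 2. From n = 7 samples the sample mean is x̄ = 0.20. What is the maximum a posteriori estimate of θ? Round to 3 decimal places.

θ̂_MAP = 0.366

n = 7, x̄ = 0.20.
For a Normal prior and Normal likelihood with known variance, the posterior is Normal; its mode equals its mean, the precision-weighted average.
Prior precision 1/σ₀² = 1/8 = 0.125; data precision n/σ² = 7/2 = 3.5.
θ̂ = (0.125·5 + 3.5·0.2) / (0.125 + 3.5) = 1.325/3.625 = 53/145 ≈ 0.366.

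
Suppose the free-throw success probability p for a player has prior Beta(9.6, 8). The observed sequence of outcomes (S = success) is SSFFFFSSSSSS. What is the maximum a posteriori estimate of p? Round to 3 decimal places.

p̂_MAP = 0.601

Prior: Beta(9.6, 8).
Data: 8 successes in 12 trials (from the sequence). The binomial likelihood contributes p^8(1−p)^4, so the posterior is Beta(9.6+8, 8+4) = Beta(17.6, 12).
For Beta(a, b) with a, b > 1 the mode is (a−1)/(a+b−2) = 16.6/27.6 ≈ 0.601.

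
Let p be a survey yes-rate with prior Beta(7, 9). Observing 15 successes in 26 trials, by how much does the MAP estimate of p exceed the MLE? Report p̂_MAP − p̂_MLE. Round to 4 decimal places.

MAP − MLE = -0.0519

Posterior is Beta(22, 20); MAP = (22−1)/(42−2) = 21/40 ≈ 0.52500.
MLE ignores the prior: p̂_MLE = k/n = 15/26 ≈ 0.57692.
Difference = 21/40 − 15/26 = -27/520 ≈ -0.0519.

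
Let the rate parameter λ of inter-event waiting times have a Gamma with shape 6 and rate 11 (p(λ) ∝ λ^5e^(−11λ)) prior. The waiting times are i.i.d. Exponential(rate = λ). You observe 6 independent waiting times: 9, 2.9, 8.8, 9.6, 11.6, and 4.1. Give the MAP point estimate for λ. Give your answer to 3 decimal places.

The Exponential(rate=λ) likelihood is ∝ λ^n e^(−λΣtᵢ). Here n = 6 and Σtᵢ = 9 + 2.9 + 8.8 + 9.6 + 11.6 + 4.1 = 46.
Posterior ∝ λ^5e^(−11λ) · λ^6e^(−46λ) = λ^11e^(−57λ), i.e. Gamma(12, 57).
Mode = (a−1)/b = 11/57 ≈ 0.193.

λ̂_MAP = 0.193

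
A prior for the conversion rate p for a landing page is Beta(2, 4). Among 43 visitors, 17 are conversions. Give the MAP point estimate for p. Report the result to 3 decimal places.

p̂_MAP = 0.383

Prior: Beta(2, 4).
Data: 17 successes in 43 trials. The binomial likelihood contributes p^17(1−p)^26, so the posterior is Beta(2+17, 4+26) = Beta(19, 30).
For Beta(a, b) with a, b > 1 the mode is (a−1)/(a+b−2) = 18/47 ≈ 0.383.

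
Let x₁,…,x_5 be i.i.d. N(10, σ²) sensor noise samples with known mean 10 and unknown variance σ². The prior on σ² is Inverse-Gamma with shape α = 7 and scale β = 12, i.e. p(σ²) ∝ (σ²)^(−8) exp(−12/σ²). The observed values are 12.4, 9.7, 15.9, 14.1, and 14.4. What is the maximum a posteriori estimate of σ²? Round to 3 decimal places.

σ̂²_MAP = 4.801

Sum of squared deviations about the known mean: SS = (12.4−10)² + (9.7−10)² + (15.9−10)² + (14.1−10)² + (14.4−10)² = 76.83.
The Normal likelihood contributes (σ²)^(−n/2) exp(−SS/(2σ²)), so the posterior is Inverse-Gamma(α + n/2, β + SS/2) = Inverse-Gamma(9.5, 50.415).
The mode of Inverse-Gamma(a, b) is b/(a+1) = 50.415/10.5 ≈ 4.801.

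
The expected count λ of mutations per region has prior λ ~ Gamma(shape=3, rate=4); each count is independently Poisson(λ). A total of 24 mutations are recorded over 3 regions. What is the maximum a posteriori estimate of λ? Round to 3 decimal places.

λ̂_MAP = 3.714

Σxᵢ = 24, n = 3.
Posterior ∝ λ^2e^(−4λ) · λ^24e^(−3λ) = λ^26e^(−7λ), i.e. Gamma(shape=27, rate=7).
The mode of a Gamma(a, b) with a ≥ 1 (shape–rate) is (a−1)/b = 26/7 ≈ 3.714.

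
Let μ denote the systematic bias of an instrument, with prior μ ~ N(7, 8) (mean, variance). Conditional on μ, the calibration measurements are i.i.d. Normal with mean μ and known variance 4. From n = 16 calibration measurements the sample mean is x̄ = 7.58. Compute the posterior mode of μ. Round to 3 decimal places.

μ̂_MAP = 7.562

n = 16, x̄ = 7.58.
For a Normal prior and Normal likelihood with known variance, the posterior is Normal; its mode equals its mean, the precision-weighted average.
Prior precision 1/σ₀² = 1/8 = 0.125; data precision n/σ² = 16/4 = 4.
μ̂ = (0.125·7 + 4·7.58) / (0.125 + 4) = 31.195/4.125 = 6239/825 ≈ 7.562.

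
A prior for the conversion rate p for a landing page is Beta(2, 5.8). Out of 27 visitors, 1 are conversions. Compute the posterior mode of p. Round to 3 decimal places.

p̂_MAP = 0.061

Prior: Beta(2, 5.8).
Data: 1 success in 27 trials. The binomial likelihood contributes p(1−p)^26, so the posterior is Beta(2+1, 5.8+26) = Beta(3, 31.8).
For Beta(a, b) with a, b > 1 the mode is (a−1)/(a+b−2) = 2/32.8 ≈ 0.061.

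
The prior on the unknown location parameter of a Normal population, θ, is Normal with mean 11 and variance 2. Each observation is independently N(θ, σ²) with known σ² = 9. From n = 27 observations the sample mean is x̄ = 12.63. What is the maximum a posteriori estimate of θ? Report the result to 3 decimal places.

n = 27, x̄ = 12.63.
For a Normal prior and Normal likelihood with known variance, the posterior is Normal; its mode equals its mean, the precision-weighted average.
Prior precision 1/σ₀² = 1/2 = 0.5; data precision n/σ² = 27/9 = 3.
θ̂ = (0.5·11 + 3·12.63) / (0.5 + 3) = 43.39/3.5 = 4339/350 ≈ 12.397.

θ̂_MAP = 12.397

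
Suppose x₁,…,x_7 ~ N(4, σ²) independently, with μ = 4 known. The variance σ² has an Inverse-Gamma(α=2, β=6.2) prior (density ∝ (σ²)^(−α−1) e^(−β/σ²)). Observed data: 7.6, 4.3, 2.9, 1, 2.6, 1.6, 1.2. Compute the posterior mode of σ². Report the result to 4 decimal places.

Sum of squared deviations about the known mean: SS = (7.6−4)² + (4.3−4)² + (2.9−4)² + (1−4)² + (2.6−4)² + (1.6−4)² + (1.2−4)² = 38.82.
The Normal likelihood contributes (σ²)^(−n/2) exp(−SS/(2σ²)), so the posterior is Inverse-Gamma(α + n/2, β + SS/2) = Inverse-Gamma(5.5, 25.61).
The mode of Inverse-Gamma(a, b) is b/(a+1) = 25.61/6.5 ≈ 3.9400.

σ̂²_MAP = 3.9400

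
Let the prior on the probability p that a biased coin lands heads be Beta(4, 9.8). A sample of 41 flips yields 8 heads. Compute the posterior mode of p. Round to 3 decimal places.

p̂_MAP = 0.208

Prior: Beta(4, 9.8).
Data: 8 successes in 41 trials. The binomial likelihood contributes p^8(1−p)^33, so the posterior is Beta(4+8, 9.8+33) = Beta(12, 42.8).
For Beta(a, b) with a, b > 1 the mode is (a−1)/(a+b−2) = 11/52.8 ≈ 0.208.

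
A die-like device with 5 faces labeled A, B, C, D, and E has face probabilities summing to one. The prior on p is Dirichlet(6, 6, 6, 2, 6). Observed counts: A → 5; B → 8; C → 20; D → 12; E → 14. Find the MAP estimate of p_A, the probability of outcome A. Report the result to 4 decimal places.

MAP estimate of p_A = 0.1250

The posterior is Dirichlet(αᵢ + nᵢ) = Dirichlet(11, 14, 26, 14, 20).
For a Dirichlet(a₁,…,a_K) with all aᵢ > 1, the mode has j-th component (aⱼ − 1)/(Σaᵢ − K).
Here Σaᵢ = 85 and K = 5, so p_A = (11 − 1)/(85 − 5) = 10/80 ≈ 0.1250.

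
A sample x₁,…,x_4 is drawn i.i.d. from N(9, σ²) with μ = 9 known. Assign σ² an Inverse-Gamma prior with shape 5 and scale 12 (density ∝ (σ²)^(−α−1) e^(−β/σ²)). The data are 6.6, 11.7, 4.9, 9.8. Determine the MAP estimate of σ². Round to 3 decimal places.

Sum of squared deviations about the known mean: SS = (6.6−9)² + (11.7−9)² + (4.9−9)² + (9.8−9)² = 30.5.
The Normal likelihood contributes (σ²)^(−n/2) exp(−SS/(2σ²)), so the posterior is Inverse-Gamma(α + n/2, β + SS/2) = Inverse-Gamma(7, 27.25).
The mode of Inverse-Gamma(a, b) is b/(a+1) = 27.25/8 ≈ 3.406.

σ̂²_MAP = 3.406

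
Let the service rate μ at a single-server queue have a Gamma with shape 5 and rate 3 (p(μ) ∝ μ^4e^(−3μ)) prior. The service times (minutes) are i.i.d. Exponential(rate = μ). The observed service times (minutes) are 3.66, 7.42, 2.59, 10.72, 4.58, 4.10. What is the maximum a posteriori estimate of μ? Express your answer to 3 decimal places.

The Exponential(rate=μ) likelihood is ∝ μ^n e^(−μΣtᵢ). Here n = 6 and Σtᵢ = 3.66 + 7.42 + 2.59 + 10.72 + 4.58 + 4.10 = 33.07.
Posterior ∝ μ^4e^(−3μ) · μ^6e^(−33.07μ) = μ^10e^(−36.07μ), i.e. Gamma(11, 36.07).
Mode = (a−1)/b = 10/36.07 ≈ 0.277.

μ̂_MAP = 0.277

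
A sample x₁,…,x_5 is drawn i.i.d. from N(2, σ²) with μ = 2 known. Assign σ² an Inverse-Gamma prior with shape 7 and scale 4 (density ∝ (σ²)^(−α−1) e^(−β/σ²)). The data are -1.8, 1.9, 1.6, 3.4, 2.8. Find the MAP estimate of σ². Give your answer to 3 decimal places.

σ̂²_MAP = 1.200

Sum of squared deviations about the known mean: SS = (-1.8−2)² + (1.9−2)² + (1.6−2)² + (3.4−2)² + (2.8−2)² = 17.21.
The Normal likelihood contributes (σ²)^(−n/2) exp(−SS/(2σ²)), so the posterior is Inverse-Gamma(α + n/2, β + SS/2) = Inverse-Gamma(9.5, 12.605).
The mode of Inverse-Gamma(a, b) is b/(a+1) = 12.605/10.5 ≈ 1.200.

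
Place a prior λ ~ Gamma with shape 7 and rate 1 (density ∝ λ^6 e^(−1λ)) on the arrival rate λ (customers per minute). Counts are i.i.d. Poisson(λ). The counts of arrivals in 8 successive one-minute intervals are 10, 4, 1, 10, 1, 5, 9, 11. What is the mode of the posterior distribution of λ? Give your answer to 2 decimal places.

λ̂_MAP = 6.33

Σxᵢ = 10+4+1+10+1+5+9+11 = 51, with n = 8.
Posterior ∝ λ^6e^(−1λ) · λ^51e^(−8λ) = λ^57e^(−9λ), i.e. Gamma(shape=58, rate=9).
The mode of a Gamma(a, b) with a ≥ 1 (shape–rate) is (a−1)/b = 57/9 ≈ 6.33.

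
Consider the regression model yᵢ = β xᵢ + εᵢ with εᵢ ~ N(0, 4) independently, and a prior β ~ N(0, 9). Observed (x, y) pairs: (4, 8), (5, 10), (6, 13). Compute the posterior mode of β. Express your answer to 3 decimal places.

log p(β | y) = −Σ(yᵢ − βxᵢ)²/(2·4) − β²/(2·9) + const.
Setting the derivative to zero: Σxᵢ(yᵢ − βxᵢ)/4 − β/9 = 0, so β = Σxᵢyᵢ / (Σxᵢ² + σ²/τ²).
Σxᵢyᵢ = 4·8 + 5·10 + 6·13 = 160; Σxᵢ² = 77; σ²/τ² = 4/9.
β̂_MAP = 160 / (77 + 4/9) = 160/(697/9) = 1440/697 ≈ 2.066.

β̂_MAP = 2.066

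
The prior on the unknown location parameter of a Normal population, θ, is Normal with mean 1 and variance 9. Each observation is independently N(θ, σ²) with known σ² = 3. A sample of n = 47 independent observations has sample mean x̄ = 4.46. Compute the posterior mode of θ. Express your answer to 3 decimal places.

θ̂_MAP = 4.436

n = 47, x̄ = 4.46.
For a Normal prior and Normal likelihood with known variance, the posterior is Normal; its mode equals its mean, the precision-weighted average.
Prior precision 1/σ₀² = 1/9; data precision n/σ² = 47/3.
θ̂ = ((1/9)·1 + (47/3)·4.46) / (1/9 + 47/3) = (31493/450)/(142/9) = 31493/7100 ≈ 4.436.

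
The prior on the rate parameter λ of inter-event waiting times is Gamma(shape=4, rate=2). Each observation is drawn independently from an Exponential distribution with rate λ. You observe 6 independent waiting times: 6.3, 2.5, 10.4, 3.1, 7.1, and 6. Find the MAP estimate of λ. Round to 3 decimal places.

The Exponential(rate=λ) likelihood is ∝ λ^n e^(−λΣtᵢ). Here n = 6 and Σtᵢ = 6.3 + 2.5 + 10.4 + 3.1 + 7.1 + 6 = 35.4.
Posterior ∝ λ^3e^(−2λ) · λ^6e^(−35.4λ) = λ^9e^(−37.4λ), i.e. Gamma(10, 37.4).
Mode = (a−1)/b = 9/37.4 ≈ 0.241.

λ̂_MAP = 0.241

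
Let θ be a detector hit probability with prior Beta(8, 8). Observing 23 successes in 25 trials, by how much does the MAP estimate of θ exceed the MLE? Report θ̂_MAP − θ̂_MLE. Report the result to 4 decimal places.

MAP − MLE = -0.1508

Posterior is Beta(31, 10); MAP = (31−1)/(41−2) = 30/39 ≈ 0.76923.
MLE ignores the prior: θ̂_MLE = k/n = 23/25 ≈ 0.92000.
Difference = 30/39 − 23/25 = -49/325 ≈ -0.1508.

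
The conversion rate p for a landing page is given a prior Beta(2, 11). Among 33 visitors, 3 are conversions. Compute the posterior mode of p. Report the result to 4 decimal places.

Prior: Beta(2, 11).
Data: 3 successes in 33 trials. The binomial likelihood contributes p^3(1−p)^30, so the posterior is Beta(2+3, 11+30) = Beta(5, 41).
For Beta(a, b) with a, b > 1 the mode is (a−1)/(a+b−2) = 4/44 ≈ 0.0909.

p̂_MAP = 0.0909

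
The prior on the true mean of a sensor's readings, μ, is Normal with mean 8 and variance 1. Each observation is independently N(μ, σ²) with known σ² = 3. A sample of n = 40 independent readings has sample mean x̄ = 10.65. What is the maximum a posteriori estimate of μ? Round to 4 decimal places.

n = 40, x̄ = 10.65.
For a Normal prior and Normal likelihood with known variance, the posterior is Normal; its mode equals its mean, the precision-weighted average.
Prior precision 1/σ₀² = 1/1 = 1; data precision n/σ² = 40/3.
μ̂ = (1·8 + (40/3)·10.65) / (1 + 40/3) = 150/(43/3) = 450/43 ≈ 10.4651.

μ̂_MAP = 10.4651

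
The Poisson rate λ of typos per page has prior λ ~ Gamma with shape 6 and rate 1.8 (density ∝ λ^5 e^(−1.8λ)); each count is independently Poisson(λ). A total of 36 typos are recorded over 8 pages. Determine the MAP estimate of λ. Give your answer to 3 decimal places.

Σxᵢ = 36, n = 8.
Posterior ∝ λ^5e^(−1.8λ) · λ^36e^(−8λ) = λ^41e^(−9.8λ), i.e. Gamma(shape=42, rate=9.8).
The mode of a Gamma(a, b) with a ≥ 1 (shape–rate) is (a−1)/b = 41/9.8 ≈ 4.184.

λ̂_MAP = 4.184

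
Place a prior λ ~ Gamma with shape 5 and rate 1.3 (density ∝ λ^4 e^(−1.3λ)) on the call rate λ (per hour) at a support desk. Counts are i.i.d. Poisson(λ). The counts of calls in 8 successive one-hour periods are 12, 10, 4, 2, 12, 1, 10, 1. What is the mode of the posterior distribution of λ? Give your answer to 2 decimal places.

Σxᵢ = 12+10+4+2+12+1+10+1 = 52, with n = 8.
Posterior ∝ λ^4e^(−1.3λ) · λ^52e^(−8λ) = λ^56e^(−9.3λ), i.e. Gamma(shape=57, rate=9.3).
The mode of a Gamma(a, b) with a ≥ 1 (shape–rate) is (a−1)/b = 56/9.3 ≈ 6.02.

λ̂_MAP = 6.02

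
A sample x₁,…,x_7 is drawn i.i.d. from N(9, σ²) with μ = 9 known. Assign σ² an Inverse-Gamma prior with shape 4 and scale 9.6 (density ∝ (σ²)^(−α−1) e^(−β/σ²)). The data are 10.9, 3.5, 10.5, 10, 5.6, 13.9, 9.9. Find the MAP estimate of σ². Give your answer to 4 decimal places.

Sum of squared deviations about the known mean: SS = (10.9−9)² + (3.5−9)² + (10.5−9)² + (10−9)² + (5.6−9)² + (13.9−9)² + (9.9−9)² = 73.49.
The Normal likelihood contributes (σ²)^(−n/2) exp(−SS/(2σ²)), so the posterior is Inverse-Gamma(α + n/2, β + SS/2) = Inverse-Gamma(7.5, 46.345).
The mode of Inverse-Gamma(a, b) is b/(a+1) = 46.345/8.5 ≈ 5.4524.

σ̂²_MAP = 5.4524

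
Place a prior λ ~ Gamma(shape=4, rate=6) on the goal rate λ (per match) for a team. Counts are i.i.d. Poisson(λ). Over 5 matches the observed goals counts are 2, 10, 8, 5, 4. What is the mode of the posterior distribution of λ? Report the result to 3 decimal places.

Σxᵢ = 2+10+8+5+4 = 29, with n = 5.
Posterior ∝ λ^3e^(−6λ) · λ^29e^(−5λ) = λ^32e^(−11λ), i.e. Gamma(shape=33, rate=11).
The mode of a Gamma(a, b) with a ≥ 1 (shape–rate) is (a−1)/b = 32/11 ≈ 2.909.

λ̂_MAP = 2.909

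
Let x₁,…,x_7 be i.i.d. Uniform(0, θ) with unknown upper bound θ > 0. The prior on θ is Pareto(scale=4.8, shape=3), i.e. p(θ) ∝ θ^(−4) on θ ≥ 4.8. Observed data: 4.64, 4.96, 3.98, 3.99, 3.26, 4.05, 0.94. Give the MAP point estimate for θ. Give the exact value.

The Uniform(0, θ) likelihood is θ^(−n) for θ ≥ max(xᵢ), zero otherwise. Here max(xᵢ) = 4.96.
Posterior ∝ θ^(−4) · θ^(−7) = θ^(−11) on θ ≥ max(4.8, 4.96) = 4.96.
This density is strictly decreasing in θ, so the posterior mode lies at the lower boundary of the support.

θ̂_MAP = 4.96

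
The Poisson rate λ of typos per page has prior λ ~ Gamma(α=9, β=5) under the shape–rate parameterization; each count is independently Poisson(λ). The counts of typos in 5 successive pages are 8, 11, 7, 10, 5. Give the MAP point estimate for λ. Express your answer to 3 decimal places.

λ̂_MAP = 4.900

Σxᵢ = 8+11+7+10+5 = 41, with n = 5.
Posterior ∝ λ^8e^(−5λ) · λ^41e^(−5λ) = λ^49e^(−10λ), i.e. Gamma(shape=50, rate=10).
The mode of a Gamma(a, b) with a ≥ 1 (shape–rate) is (a−1)/b = 49/10 ≈ 4.900.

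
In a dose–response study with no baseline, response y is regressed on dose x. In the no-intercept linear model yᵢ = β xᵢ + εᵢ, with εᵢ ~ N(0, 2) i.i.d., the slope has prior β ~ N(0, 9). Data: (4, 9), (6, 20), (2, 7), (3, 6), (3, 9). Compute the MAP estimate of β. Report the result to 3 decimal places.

β̂_MAP = 2.897

log p(β | y) = −Σ(yᵢ − βxᵢ)²/(2·2) − β²/(2·9) + const.
Setting the derivative to zero: Σxᵢ(yᵢ − βxᵢ)/2 − β/9 = 0, so β = Σxᵢyᵢ / (Σxᵢ² + σ²/τ²).
Σxᵢyᵢ = 4·9 + 6·20 + 2·7 + 3·6 + 3·9 = 215; Σxᵢ² = 74; σ²/τ² = 2/9.
β̂_MAP = 215 / (74 + 2/9) = 215/(668/9) = 1935/668 ≈ 2.897.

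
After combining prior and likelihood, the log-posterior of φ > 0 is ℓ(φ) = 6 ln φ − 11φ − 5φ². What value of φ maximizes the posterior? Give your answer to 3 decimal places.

ℓ'(φ) = 6/φ − 11 − 10φ. Setting this to zero and multiplying by φ: 10φ² + 11φ − 6 = 0.
φ = (−11 + √(11² + 4·10·6)) / (2·10) = (−11 + √361) / 20 = (−11 + 19)/20 = 2/5.
ℓ''(φ) = −6/φ² − 10 < 0, confirming a maximum.

φ̂_MAP = 0.400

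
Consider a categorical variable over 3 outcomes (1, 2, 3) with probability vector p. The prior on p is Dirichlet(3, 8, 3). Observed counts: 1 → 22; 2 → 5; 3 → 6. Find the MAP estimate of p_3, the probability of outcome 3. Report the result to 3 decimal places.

MAP estimate: 0.182

The posterior is Dirichlet(αᵢ + nᵢ) = Dirichlet(25, 13, 9).
For a Dirichlet(a₁,…,a_K) with all aᵢ > 1, the mode has j-th component (aⱼ − 1)/(Σaᵢ − K).
Here Σaᵢ = 47 and K = 3, so p_3 = (9 − 1)/(47 − 3) = 8/44 ≈ 0.182.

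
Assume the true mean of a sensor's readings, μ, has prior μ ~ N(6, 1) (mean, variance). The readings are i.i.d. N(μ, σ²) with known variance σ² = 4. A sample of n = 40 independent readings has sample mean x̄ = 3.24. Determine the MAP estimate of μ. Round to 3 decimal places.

n = 40, x̄ = 3.24.
For a Normal prior and Normal likelihood with known variance, the posterior is Normal; its mode equals its mean, the precision-weighted average.
Prior precision 1/σ₀² = 1/1 = 1; data precision n/σ² = 40/4 = 10.
μ̂ = (1·6 + 10·3.24) / (1 + 10) = 38.4/11 = 192/55 ≈ 3.491.

μ̂_MAP = 3.491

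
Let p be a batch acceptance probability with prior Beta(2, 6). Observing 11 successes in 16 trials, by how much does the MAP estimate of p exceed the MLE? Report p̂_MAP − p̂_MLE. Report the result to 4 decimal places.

MAP − MLE = -0.1420

Posterior is Beta(13, 11); MAP = (13−1)/(24−2) = 12/22 ≈ 0.54545.
MLE ignores the prior: p̂_MLE = k/n = 11/16 ≈ 0.68750.
Difference = 12/22 − 11/16 = -25/176 ≈ -0.1420.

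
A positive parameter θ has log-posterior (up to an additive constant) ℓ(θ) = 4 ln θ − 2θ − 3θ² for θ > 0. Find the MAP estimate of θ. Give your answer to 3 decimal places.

ℓ'(θ) = 4/θ − 2 − 6θ. Setting this to zero and multiplying by θ: 6θ² + 2θ − 4 = 0.
θ = (−2 + √(2² + 4·6·4)) / (2·6) = (−2 + √100) / 12 = (−2 + 10)/12 = 2/3.
ℓ''(θ) = −4/θ² − 6 < 0, confirming a maximum.

θ̂_MAP = 0.667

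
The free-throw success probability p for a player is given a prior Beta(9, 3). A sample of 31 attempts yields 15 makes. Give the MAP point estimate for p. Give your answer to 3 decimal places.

p̂_MAP = 0.561

Prior: Beta(9, 3).
Data: 15 successes in 31 trials. The binomial likelihood contributes p^15(1−p)^16, so the posterior is Beta(9+15, 3+16) = Beta(24, 19).
For Beta(a, b) with a, b > 1 the mode is (a−1)/(a+b−2) = 23/41 ≈ 0.561.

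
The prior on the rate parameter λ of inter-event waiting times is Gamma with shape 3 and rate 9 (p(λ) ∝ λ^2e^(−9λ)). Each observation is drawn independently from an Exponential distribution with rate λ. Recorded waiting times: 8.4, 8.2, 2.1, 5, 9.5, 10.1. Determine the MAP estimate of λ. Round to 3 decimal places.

The Exponential(rate=λ) likelihood is ∝ λ^n e^(−λΣtᵢ). Here n = 6 and Σtᵢ = 8.4 + 8.2 + 2.1 + 5 + 9.5 + 10.1 = 43.3.
Posterior ∝ λ^2e^(−9λ) · λ^6e^(−43.3λ) = λ^8e^(−52.3λ), i.e. Gamma(9, 52.3).
Mode = (a−1)/b = 8/52.3 ≈ 0.153.

λ̂_MAP = 0.153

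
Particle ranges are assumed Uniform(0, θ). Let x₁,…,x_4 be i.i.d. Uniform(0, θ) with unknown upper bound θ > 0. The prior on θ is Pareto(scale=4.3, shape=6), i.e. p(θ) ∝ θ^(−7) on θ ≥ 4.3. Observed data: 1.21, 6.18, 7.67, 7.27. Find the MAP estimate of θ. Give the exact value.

The Uniform(0, θ) likelihood is θ^(−n) for θ ≥ max(xᵢ), zero otherwise. Here max(xᵢ) = 7.67.
Posterior ∝ θ^(−7) · θ^(−4) = θ^(−11) on θ ≥ max(4.3, 7.67) = 7.67.
This density is strictly decreasing in θ, so the posterior mode lies at the lower boundary of the support.

θ̂_MAP = 7.67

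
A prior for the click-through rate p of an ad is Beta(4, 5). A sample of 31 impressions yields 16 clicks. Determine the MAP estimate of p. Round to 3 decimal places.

Prior: Beta(4, 5).
Data: 16 successes in 31 trials. The binomial likelihood contributes p^16(1−p)^15, so the posterior is Beta(4+16, 5+15) = Beta(20, 20).
For Beta(a, b) with a, b > 1 the mode is (a−1)/(a+b−2) = 19/38 ≈ 0.500.

p̂_MAP = 0.500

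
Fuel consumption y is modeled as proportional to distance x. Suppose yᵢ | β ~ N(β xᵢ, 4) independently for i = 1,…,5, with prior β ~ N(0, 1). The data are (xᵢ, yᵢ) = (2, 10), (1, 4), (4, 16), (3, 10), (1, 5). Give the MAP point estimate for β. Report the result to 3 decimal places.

log p(β | y) = −Σ(yᵢ − βxᵢ)²/(2·4) − β²/(2·1) + const.
Setting the derivative to zero: Σxᵢ(yᵢ − βxᵢ)/4 − β/1 = 0, so β = Σxᵢyᵢ / (Σxᵢ² + σ²/τ²).
Σxᵢyᵢ = 2·10 + 1·4 + 4·16 + 3·10 + 1·5 = 123; Σxᵢ² = 31; σ²/τ² = 4.
β̂_MAP = 123 / (31 + 4) = 123/35 ≈ 3.514.

β̂_MAP = 3.514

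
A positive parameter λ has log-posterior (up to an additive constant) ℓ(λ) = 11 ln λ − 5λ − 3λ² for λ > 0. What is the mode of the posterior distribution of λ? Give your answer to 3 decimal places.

ℓ'(λ) = 11/λ − 5 − 6λ. Setting this to zero and multiplying by λ: 6λ² + 5λ − 11 = 0.
λ = (−5 + √(5² + 4·6·11)) / (2·6) = (−5 + √289) / 12 = (−5 + 17)/12 = 1.
ℓ''(λ) = −11/λ² − 6 < 0, confirming a maximum.

λ̂_MAP = 1.000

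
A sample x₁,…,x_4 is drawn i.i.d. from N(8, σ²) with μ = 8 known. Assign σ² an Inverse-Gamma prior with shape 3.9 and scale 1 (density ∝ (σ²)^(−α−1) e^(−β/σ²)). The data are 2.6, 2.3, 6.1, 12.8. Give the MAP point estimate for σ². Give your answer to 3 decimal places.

σ̂²_MAP = 6.543

Sum of squared deviations about the known mean: SS = (2.6−8)² + (2.3−8)² + (6.1−8)² + (12.8−8)² = 88.3.
The Normal likelihood contributes (σ²)^(−n/2) exp(−SS/(2σ²)), so the posterior is Inverse-Gamma(α + n/2, β + SS/2) = Inverse-Gamma(5.9, 45.15).
The mode of Inverse-Gamma(a, b) is b/(a+1) = 45.15/6.9 ≈ 6.543.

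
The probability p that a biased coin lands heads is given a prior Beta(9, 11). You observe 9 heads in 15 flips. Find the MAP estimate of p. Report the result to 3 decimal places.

p̂_MAP = 0.515

Prior: Beta(9, 11).
Data: 9 successes in 15 trials. The binomial likelihood contributes p^9(1−p)^6, so the posterior is Beta(9+9, 11+6) = Beta(18, 17).
For Beta(a, b) with a, b > 1 the mode is (a−1)/(a+b−2) = 17/33 ≈ 0.515.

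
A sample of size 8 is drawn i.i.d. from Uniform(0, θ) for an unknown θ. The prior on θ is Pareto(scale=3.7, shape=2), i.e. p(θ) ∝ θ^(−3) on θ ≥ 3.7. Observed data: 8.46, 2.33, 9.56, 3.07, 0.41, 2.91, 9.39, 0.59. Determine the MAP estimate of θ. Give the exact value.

θ̂_MAP = 9.56

The Uniform(0, θ) likelihood is θ^(−n) for θ ≥ max(xᵢ), zero otherwise. Here max(xᵢ) = 9.56.
Posterior ∝ θ^(−3) · θ^(−8) = θ^(−11) on θ ≥ max(3.7, 9.56) = 9.56.
This density is strictly decreasing in θ, so the posterior mode lies at the lower boundary of the support.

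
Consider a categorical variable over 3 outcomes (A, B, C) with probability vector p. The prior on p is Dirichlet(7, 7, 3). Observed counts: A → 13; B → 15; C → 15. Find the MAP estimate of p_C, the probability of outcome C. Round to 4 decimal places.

MAP estimate of p_C = 0.2982

The posterior is Dirichlet(αᵢ + nᵢ) = Dirichlet(20, 22, 18).
For a Dirichlet(a₁,…,a_K) with all aᵢ > 1, the mode has j-th component (aⱼ − 1)/(Σaᵢ − K).
Here Σaᵢ = 60 and K = 3, so p_C = (18 − 1)/(60 − 3) = 17/57 ≈ 0.2982.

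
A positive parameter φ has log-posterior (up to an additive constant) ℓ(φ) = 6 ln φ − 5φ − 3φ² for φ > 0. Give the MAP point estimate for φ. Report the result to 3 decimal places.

ℓ'(φ) = 6/φ − 5 − 6φ. Setting this to zero and multiplying by φ: 6φ² + 5φ − 6 = 0.
φ = (−5 + √(5² + 4·6·6)) / (2·6) = (−5 + √169) / 12 = (−5 + 13)/12 = 2/3.
ℓ''(φ) = −6/φ² − 6 < 0, confirming a maximum.

φ̂_MAP = 0.667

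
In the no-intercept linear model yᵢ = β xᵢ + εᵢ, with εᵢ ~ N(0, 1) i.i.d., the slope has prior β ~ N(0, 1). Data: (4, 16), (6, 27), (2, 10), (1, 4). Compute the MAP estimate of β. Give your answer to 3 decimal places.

log p(β | y) = −Σ(yᵢ − βxᵢ)²/(2·1) − β²/(2·1) + const.
Setting the derivative to zero: Σxᵢ(yᵢ − βxᵢ)/1 − β/1 = 0, so β = Σxᵢyᵢ / (Σxᵢ² + σ²/τ²).
Σxᵢyᵢ = 4·16 + 6·27 + 2·10 + 1·4 = 250; Σxᵢ² = 57; σ²/τ² = 1.
β̂_MAP = 250 / (57 + 1) = 250/58 ≈ 4.310.

β̂_MAP = 4.310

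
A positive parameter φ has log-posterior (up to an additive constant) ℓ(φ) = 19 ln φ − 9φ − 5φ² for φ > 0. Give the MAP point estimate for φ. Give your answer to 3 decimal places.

φ̂_MAP = 1.000

ℓ'(φ) = 19/φ − 9 − 10φ. Setting this to zero and multiplying by φ: 10φ² + 9φ − 19 = 0.
φ = (−9 + √(9² + 4·10·19)) / (2·10) = (−9 + √841) / 20 = (−9 + 29)/20 = 1.
ℓ''(φ) = −19/φ² − 10 < 0, confirming a maximum.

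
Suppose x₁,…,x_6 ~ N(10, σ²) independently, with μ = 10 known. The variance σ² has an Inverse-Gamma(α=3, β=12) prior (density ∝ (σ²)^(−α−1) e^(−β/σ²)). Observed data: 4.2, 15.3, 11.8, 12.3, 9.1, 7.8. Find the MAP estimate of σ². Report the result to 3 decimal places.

σ̂²_MAP = 7.136

Sum of squared deviations about the known mean: SS = (4.2−10)² + (15.3−10)² + (11.8−10)² + (12.3−10)² + (9.1−10)² + (7.8−10)² = 75.91.
The Normal likelihood contributes (σ²)^(−n/2) exp(−SS/(2σ²)), so the posterior is Inverse-Gamma(α + n/2, β + SS/2) = Inverse-Gamma(6, 49.955).
The mode of Inverse-Gamma(a, b) is b/(a+1) = 49.955/7 ≈ 7.136.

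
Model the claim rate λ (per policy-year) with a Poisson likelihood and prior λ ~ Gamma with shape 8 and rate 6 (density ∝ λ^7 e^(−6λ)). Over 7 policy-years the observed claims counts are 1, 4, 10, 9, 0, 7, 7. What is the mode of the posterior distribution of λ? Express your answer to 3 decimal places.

λ̂_MAP = 3.462

Σxᵢ = 1+4+10+9+0+7+7 = 38, with n = 7.
Posterior ∝ λ^7e^(−6λ) · λ^38e^(−7λ) = λ^45e^(−13λ), i.e. Gamma(shape=46, rate=13).
The mode of a Gamma(a, b) with a ≥ 1 (shape–rate) is (a−1)/b = 45/13 ≈ 3.462.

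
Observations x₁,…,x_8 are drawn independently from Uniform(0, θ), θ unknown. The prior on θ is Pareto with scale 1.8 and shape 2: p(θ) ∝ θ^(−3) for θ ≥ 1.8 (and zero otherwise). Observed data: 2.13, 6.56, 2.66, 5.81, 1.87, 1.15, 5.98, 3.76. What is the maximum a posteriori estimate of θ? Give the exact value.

The Uniform(0, θ) likelihood is θ^(−n) for θ ≥ max(xᵢ), zero otherwise. Here max(xᵢ) = 6.56.
Posterior ∝ θ^(−3) · θ^(−8) = θ^(−11) on θ ≥ max(1.8, 6.56) = 6.56.
This density is strictly decreasing in θ, so the posterior mode lies at the lower boundary of the support.

θ̂_MAP = 6.56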